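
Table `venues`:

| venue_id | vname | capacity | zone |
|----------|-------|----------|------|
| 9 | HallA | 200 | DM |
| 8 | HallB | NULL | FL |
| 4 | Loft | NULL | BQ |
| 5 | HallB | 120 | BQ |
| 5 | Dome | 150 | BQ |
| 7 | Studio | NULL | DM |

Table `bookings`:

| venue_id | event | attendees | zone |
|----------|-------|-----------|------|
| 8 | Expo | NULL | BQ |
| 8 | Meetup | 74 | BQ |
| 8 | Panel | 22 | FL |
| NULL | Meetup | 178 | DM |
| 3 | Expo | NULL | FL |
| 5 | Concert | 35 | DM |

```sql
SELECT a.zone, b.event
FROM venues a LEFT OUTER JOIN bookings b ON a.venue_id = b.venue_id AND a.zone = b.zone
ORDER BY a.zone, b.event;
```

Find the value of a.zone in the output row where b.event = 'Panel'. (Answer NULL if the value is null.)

LEFT JOIN keeps every row from `venues`; unmatched rows get NULL for `bookings`'s columns.
Matching on a.venue_id = b.venue_id AND a.zone = b.zone. A NULL in a compared column never satisfies the condition.
- venue_id=9, zone=DM: no b row matches, row kept with b columns NULL.
- venue_id=8, zone=FL: 1 matching b row(s), so 1 row(s) emitted.
- venue_id=4, zone=BQ: no b row matches, row kept with b columns NULL.
- venue_id=5, zone=BQ: no b row matches, row kept with b columns NULL.
- venue_id=5, zone=BQ: no b row matches, row kept with b columns NULL.
- venue_id=7, zone=DM: no b row matches, row kept with b columns NULL.

FL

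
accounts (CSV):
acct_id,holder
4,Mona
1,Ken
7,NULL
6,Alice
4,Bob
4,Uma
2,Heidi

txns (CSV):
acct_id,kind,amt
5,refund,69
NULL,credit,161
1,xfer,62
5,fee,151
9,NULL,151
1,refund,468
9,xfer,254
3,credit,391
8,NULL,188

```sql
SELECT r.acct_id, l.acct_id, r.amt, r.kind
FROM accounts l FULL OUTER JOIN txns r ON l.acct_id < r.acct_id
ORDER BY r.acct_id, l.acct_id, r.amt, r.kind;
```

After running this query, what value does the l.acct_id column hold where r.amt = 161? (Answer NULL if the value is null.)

NULL

FULL OUTER JOIN keeps every row from both sides; unmatched rows get NULL for the other side's columns.
Matching on l.acct_id < r.acct_id. A NULL in a compared column never satisfies the condition.
- l[0] acct_id=4 → 5 match(es) in r → 5 row(s).
- l[1] acct_id=1 → 6 match(es) in r → 6 row(s).
- l[2] acct_id=7 → 3 match(es) in r → 3 row(s).
- l[3] acct_id=6 → 3 match(es) in r → 3 row(s).
- l[4] acct_id=4 → 5 match(es) in r → 5 row(s).
- l[5] acct_id=4 → 5 match(es) in r → 5 row(s).
- l[6] acct_id=2 → 6 match(es) in r → 6 row(s).
- 3 row(s) from r found no l partner → padded with NULL.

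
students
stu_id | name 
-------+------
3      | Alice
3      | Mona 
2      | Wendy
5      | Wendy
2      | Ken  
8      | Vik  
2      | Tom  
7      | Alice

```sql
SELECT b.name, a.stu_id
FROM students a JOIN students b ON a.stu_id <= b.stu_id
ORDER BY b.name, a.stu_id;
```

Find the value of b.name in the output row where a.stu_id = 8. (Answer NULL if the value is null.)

Vik

INNER JOIN keeps only pairs where the ON condition holds.
Matching on a.stu_id <= b.stu_id.
Matched pairs: 40.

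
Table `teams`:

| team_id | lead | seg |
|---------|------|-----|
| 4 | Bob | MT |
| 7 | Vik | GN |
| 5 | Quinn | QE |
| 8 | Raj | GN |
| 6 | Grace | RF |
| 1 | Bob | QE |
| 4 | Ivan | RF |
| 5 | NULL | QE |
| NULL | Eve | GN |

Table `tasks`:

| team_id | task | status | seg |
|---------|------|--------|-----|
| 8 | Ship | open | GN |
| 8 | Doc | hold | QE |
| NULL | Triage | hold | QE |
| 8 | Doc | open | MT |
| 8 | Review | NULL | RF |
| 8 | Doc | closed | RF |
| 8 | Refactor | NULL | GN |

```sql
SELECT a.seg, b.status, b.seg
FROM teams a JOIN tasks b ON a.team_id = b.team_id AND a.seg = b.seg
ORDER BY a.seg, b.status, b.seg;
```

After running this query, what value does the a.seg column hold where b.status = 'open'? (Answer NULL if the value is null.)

GN

INNER JOIN keeps only pairs where the ON condition holds.
Matching on a.team_id = b.team_id AND a.seg = b.seg. A NULL in a compared column never satisfies the condition.
Matched pairs: 2.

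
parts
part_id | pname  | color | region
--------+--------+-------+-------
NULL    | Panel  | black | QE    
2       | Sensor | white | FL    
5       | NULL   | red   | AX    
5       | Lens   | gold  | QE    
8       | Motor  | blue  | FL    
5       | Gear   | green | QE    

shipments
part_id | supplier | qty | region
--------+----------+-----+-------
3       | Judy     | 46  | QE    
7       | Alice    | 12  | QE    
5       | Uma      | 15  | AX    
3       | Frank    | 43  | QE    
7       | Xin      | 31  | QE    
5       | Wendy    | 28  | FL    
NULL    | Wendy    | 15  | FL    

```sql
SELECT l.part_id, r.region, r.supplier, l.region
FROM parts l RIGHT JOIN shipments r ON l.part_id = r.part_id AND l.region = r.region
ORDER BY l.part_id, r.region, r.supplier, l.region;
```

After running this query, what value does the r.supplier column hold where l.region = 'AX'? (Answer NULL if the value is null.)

Uma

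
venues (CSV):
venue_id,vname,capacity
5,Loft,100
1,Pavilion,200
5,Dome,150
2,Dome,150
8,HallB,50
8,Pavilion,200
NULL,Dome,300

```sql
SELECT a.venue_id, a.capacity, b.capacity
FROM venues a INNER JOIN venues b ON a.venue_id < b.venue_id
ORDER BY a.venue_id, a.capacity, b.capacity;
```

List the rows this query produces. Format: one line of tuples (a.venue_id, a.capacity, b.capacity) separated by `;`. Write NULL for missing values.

(1, 200, 50); (1, 200, 100); (1, 200, 150); (1, 200, 150); (1, 200, 200); (2, 150, 50); (2, 150, 100); (2, 150, 150); (2, 150, 200); (5, 100, 50); (5, 100, 200); (5, 150, 50); (5, 150, 200)

INNER JOIN keeps only pairs where the ON condition holds.
Matching on a.venue_id < b.venue_id. A NULL in a compared column never satisfies the condition.
- venue_id=5: 2 matching b row(s), so 2 row(s) emitted.
- venue_id=1: 5 matching b row(s), so 5 row(s) emitted.
- venue_id=5: 2 matching b row(s), so 2 row(s) emitted.
- venue_id=2: 4 matching b row(s), so 4 row(s) emitted.
- venue_id=8: no matching b row, dropped.
- venue_id=8: no matching b row, dropped.
- venue_id=NULL: no matching b row, dropped.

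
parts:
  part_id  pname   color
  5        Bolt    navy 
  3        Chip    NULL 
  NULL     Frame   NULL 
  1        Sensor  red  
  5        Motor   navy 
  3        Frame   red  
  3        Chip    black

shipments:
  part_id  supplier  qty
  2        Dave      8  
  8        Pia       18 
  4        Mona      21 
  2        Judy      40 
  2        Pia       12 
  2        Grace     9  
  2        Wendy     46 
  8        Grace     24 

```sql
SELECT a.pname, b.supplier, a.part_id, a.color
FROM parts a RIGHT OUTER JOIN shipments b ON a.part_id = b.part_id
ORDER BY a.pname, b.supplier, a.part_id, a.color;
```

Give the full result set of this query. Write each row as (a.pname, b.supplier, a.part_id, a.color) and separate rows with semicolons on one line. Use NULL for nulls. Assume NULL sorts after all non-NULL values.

(NULL, Dave, NULL, NULL); (NULL, Grace, NULL, NULL); (NULL, Grace, NULL, NULL); (NULL, Judy, NULL, NULL); (NULL, Mona, NULL, NULL); (NULL, Pia, NULL, NULL); (NULL, Pia, NULL, NULL); (NULL, Wendy, NULL, NULL)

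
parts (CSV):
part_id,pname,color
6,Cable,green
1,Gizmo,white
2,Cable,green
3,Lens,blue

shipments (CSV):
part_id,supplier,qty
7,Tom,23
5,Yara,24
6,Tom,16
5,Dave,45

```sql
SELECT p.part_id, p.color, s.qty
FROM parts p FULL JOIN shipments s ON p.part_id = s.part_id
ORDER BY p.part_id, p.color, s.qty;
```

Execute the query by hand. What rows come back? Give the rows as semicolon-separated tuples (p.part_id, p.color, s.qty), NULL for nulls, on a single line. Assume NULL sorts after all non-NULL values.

FULL OUTER JOIN keeps every row from both sides; unmatched rows get NULL for the other side's columns.
Matching on p.part_id = s.part_id.
- part_id=6: 1 matching s row(s), so 1 row(s) emitted.
- part_id=1: no s row matches, row kept with s columns NULL.
- part_id=2: no s row matches, row kept with s columns NULL.
- part_id=3: no s row matches, row kept with s columns NULL.
- plus 3 unmatched s row(s), each kept with NULL p columns.
After projecting and ordering:
p.part_id | p.color | s.qty
1 | white | NULL
2 | green | NULL
3 | blue | NULL
6 | green | 16
NULL | NULL | 23
NULL | NULL | 24
NULL | NULL | 45

(1, white, NULL); (2, green, NULL); (3, blue, NULL); (6, green, 16); (NULL, NULL, 23); (NULL, NULL, 24); (NULL, NULL, 45)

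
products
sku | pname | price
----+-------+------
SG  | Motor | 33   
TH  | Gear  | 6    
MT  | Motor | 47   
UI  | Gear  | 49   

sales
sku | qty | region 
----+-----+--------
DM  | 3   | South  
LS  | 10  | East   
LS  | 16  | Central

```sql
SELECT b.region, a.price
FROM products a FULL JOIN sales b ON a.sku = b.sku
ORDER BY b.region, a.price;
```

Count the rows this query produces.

FULL OUTER JOIN keeps every row from both sides; unmatched rows get NULL for the other side's columns.
Matching on a.sku = b.sku.
- a[0] sku=SG → no match; kept with NULLs on the b side.
- a[1] sku=TH → no match; kept with NULLs on the b side.
- a[2] sku=MT → no match; kept with NULLs on the b side.
- a[3] sku=UI → no match; kept with NULLs on the b side.
- plus 3 unmatched b row(s), each kept with NULL a columns.
Total: 0 matched + 7 padded = 7 rows.

7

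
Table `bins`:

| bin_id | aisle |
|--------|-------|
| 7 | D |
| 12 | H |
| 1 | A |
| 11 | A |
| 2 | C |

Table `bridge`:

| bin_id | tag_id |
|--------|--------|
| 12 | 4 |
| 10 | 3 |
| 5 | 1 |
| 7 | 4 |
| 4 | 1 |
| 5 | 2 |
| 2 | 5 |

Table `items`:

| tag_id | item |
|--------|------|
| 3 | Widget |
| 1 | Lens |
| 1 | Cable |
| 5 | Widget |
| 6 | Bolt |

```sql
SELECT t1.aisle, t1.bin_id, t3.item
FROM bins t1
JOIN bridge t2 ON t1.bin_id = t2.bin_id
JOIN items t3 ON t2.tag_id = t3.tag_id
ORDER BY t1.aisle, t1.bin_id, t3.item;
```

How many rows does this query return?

Step 1 — t1 INNER JOIN t2 on bin_id → 3 row(s).
Then INNER JOIN `items t3` on tag_id: keep only rows whose t2.tag_id appears in t3.
Result: 1 row(s).

1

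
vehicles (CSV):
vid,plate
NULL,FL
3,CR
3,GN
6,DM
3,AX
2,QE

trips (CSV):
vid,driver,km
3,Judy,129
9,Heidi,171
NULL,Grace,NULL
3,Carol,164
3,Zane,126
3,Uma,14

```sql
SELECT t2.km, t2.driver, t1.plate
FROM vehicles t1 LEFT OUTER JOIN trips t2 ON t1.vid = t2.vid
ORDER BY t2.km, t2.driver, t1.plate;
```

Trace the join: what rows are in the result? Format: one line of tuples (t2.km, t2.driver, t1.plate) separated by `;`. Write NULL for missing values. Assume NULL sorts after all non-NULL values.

LEFT JOIN keeps every row from `vehicles`; unmatched rows get NULL for `trips`'s columns.
Matching on t1.vid = t2.vid. A NULL in a compared column never satisfies the condition.
Matched pairs: 12; unmatched t1 rows kept: 3.

(14, Uma, AX); (14, Uma, CR); (14, Uma, GN); (126, Zane, AX); (126, Zane, CR); (126, Zane, GN); (129, Judy, AX); (129, Judy, CR); (129, Judy, GN); (164, Carol, AX); (164, Carol, CR); (164, Carol, GN); (NULL, NULL, DM); (NULL, NULL, FL); (NULL, NULL, QE)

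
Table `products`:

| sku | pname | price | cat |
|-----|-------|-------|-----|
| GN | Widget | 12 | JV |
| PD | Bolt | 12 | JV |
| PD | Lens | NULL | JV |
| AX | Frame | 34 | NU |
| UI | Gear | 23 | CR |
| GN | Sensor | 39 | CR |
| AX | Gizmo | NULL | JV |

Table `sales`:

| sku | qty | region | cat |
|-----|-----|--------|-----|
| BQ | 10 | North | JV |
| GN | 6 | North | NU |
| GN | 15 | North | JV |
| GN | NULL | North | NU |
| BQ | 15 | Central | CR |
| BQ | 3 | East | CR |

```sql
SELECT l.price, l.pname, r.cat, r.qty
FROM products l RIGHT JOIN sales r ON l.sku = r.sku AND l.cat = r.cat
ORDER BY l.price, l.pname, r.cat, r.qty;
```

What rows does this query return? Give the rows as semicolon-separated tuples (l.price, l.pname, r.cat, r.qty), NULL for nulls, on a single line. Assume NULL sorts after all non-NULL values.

(12, Widget, JV, 15); (NULL, NULL, CR, 3); (NULL, NULL, CR, 15); (NULL, NULL, JV, 10); (NULL, NULL, NU, 6); (NULL, NULL, NU, NULL)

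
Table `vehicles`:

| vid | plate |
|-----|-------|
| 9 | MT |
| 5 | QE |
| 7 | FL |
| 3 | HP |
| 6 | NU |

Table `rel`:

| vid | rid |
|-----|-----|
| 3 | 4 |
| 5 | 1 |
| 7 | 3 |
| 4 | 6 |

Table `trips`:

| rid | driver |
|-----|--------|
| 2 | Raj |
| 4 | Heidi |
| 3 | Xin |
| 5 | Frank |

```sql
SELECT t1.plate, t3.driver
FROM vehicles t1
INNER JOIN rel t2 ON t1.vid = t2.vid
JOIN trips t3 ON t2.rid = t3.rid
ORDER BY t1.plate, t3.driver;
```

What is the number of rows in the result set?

2

Joins associate left-to-right: vehicles INNER JOIN rel on vid gives 3 intermediate row(s).
Then INNER JOIN `trips t3` on rid: keep only rows whose t2.rid appears in t3.
Result: 2 row(s).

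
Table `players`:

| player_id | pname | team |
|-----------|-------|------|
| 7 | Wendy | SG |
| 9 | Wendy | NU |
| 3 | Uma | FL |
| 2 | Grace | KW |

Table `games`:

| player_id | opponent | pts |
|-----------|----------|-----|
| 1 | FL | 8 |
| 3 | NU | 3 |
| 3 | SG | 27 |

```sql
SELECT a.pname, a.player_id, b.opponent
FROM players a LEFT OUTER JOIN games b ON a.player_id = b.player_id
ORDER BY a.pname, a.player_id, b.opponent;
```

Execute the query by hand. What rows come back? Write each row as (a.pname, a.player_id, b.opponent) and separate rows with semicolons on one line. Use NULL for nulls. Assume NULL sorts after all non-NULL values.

LEFT JOIN keeps every row from `players`; unmatched rows get NULL for `games`'s columns.
Matching on a.player_id = b.player_id.
- player_id=7: no b row matches, row kept with b columns NULL.
- player_id=9: no b row matches, row kept with b columns NULL.
- player_id=3: 2 matching b row(s), so 2 row(s) emitted.
- player_id=2: no b row matches, row kept with b columns NULL.
After projecting and ordering:
a.pname | a.player_id | b.opponent
Grace | 2 | NULL
Uma | 3 | NU
Uma | 3 | SG
Wendy | 7 | NULL
Wendy | 9 | NULL

(Grace, 2, NULL); (Uma, 3, NU); (Uma, 3, SG); (Wendy, 7, NULL); (Wendy, 9, NULL)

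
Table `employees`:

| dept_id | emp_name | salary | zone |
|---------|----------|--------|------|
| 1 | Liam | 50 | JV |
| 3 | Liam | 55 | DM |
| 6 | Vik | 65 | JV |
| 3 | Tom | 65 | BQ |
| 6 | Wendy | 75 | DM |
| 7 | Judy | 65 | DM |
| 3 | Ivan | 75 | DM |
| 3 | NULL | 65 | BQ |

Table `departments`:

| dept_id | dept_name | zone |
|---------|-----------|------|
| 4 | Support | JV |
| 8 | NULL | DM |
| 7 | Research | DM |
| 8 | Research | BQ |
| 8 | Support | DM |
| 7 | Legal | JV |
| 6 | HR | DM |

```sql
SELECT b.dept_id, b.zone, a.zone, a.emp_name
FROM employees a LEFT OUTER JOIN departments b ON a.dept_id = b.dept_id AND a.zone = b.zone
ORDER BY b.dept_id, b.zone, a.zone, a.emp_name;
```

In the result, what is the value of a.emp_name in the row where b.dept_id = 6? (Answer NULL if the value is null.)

LEFT JOIN keeps every row from `employees`; unmatched rows get NULL for `departments`'s columns.
Matching on a.dept_id = b.dept_id AND a.zone = b.zone.
Matched pairs: 2; unmatched a rows kept: 6.

Wendy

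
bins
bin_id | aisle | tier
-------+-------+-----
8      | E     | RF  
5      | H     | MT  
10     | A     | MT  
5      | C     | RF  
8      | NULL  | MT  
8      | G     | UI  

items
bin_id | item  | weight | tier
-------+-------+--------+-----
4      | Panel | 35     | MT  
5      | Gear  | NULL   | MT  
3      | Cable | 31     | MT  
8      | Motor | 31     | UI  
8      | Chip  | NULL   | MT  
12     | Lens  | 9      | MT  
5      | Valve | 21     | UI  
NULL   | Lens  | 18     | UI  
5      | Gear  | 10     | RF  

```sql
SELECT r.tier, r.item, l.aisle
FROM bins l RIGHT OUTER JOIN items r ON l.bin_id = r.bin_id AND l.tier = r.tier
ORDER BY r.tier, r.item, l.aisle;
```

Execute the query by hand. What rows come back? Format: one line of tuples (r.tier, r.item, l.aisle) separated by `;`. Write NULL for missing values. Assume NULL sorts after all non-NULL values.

RIGHT JOIN keeps every row from `items`; unmatched rows get NULL for `bins`'s columns.
Matching on l.bin_id = r.bin_id AND l.tier = r.tier. A NULL in a compared column never satisfies the condition.
- bin_id=8, tier=RF: no matching r row.
- bin_id=5, tier=MT: 1 matching r row(s), so 1 row(s) emitted.
- bin_id=10, tier=MT: no matching r row.
- bin_id=5, tier=RF: 1 matching r row(s), so 1 row(s) emitted.
- bin_id=8, tier=MT: 1 matching r row(s), so 1 row(s) emitted.
- bin_id=8, tier=UI: 1 matching r row(s), so 1 row(s) emitted.
- plus 5 unmatched r row(s), each kept with NULL l columns.
After projecting and ordering:
r.tier | r.item | l.aisle
MT | Cable | NULL
MT | Chip | NULL
MT | Gear | H
MT | Lens | NULL
MT | Panel | NULL
RF | Gear | C
UI | Lens | NULL
UI | Motor | G
UI | Valve | NULL

(MT, Cable, NULL); (MT, Chip, NULL); (MT, Gear, H); (MT, Lens, NULL); (MT, Panel, NULL); (RF, Gear, C); (UI, Lens, NULL); (UI, Motor, G); (UI, Valve, NULL)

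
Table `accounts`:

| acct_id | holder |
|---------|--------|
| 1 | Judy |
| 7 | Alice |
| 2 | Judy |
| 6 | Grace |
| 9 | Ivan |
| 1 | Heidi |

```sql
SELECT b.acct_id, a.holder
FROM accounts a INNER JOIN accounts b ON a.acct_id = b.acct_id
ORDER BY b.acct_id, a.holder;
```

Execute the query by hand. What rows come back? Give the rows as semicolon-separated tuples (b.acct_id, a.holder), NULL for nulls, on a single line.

(1, Heidi); (1, Heidi); (1, Judy); (1, Judy); (2, Judy); (6, Grace); (7, Alice); (9, Ivan)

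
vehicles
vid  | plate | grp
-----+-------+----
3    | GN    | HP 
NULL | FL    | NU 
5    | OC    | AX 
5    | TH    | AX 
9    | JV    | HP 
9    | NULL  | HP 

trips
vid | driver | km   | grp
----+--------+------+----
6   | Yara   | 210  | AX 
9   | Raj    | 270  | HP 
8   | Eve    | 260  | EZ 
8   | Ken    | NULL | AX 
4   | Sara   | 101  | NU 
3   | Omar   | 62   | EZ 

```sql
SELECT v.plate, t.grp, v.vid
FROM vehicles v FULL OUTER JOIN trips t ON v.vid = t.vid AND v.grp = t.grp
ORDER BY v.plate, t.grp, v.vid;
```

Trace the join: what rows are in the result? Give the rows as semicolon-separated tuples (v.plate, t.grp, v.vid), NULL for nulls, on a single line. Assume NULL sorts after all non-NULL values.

FULL OUTER JOIN keeps every row from both sides; unmatched rows get NULL for the other side's columns.
Matching on v.vid = t.vid AND v.grp = t.grp. A NULL in a compared column never satisfies the condition.
- vid=3, grp=HP: no t row matches, row kept with t columns NULL.
- vid=NULL, grp=NU: no t row matches, row kept with t columns NULL.
- vid=5, grp=AX: no t row matches, row kept with t columns NULL.
- vid=5, grp=AX: no t row matches, row kept with t columns NULL.
- vid=9, grp=HP: 1 matching t row(s), so 1 row(s) emitted.
- vid=9, grp=HP: 1 matching t row(s), so 1 row(s) emitted.
- 5 row(s) from t found no v partner → padded with NULL.

(FL, NULL, NULL); (GN, NULL, 3); (JV, HP, 9); (OC, NULL, 5); (TH, NULL, 5); (NULL, AX, NULL); (NULL, AX, NULL); (NULL, EZ, NULL); (NULL, EZ, NULL); (NULL, HP, 9); (NULL, NU, NULL)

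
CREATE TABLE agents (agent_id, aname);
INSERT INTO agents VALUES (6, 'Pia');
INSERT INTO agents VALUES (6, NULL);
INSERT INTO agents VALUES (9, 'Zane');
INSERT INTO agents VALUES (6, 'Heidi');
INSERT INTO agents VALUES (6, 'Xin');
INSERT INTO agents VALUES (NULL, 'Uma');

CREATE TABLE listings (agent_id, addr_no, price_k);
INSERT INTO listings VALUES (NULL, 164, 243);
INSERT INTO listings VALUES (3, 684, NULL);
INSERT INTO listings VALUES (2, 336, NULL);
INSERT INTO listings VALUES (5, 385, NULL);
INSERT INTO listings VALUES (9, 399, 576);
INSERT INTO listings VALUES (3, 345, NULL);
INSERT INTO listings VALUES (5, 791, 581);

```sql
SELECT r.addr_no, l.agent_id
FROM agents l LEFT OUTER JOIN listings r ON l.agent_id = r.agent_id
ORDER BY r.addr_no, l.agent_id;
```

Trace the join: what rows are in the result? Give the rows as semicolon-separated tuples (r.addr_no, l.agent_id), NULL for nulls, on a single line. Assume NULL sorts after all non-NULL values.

(399, 9); (NULL, 6); (NULL, 6); (NULL, 6); (NULL, 6); (NULL, NULL)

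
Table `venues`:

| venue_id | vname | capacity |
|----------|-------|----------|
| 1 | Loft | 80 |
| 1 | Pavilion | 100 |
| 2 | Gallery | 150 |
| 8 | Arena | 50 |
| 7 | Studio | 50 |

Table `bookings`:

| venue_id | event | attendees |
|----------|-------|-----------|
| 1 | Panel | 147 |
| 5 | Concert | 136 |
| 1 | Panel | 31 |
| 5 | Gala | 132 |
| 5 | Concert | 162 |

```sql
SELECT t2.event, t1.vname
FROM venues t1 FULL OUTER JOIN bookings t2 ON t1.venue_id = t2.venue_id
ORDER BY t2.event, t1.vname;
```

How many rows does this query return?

10

FULL OUTER JOIN keeps every row from both sides; unmatched rows get NULL for the other side's columns.
Matching on t1.venue_id = t2.venue_id.
- t1[0] venue_id=1 → 2 match(es) in t2 → 2 row(s).
- t1[1] venue_id=1 → 2 match(es) in t2 → 2 row(s).
- t1[2] venue_id=2 → no match; kept with NULLs on the t2 side.
- t1[3] venue_id=8 → no match; kept with NULLs on the t2 side.
- t1[4] venue_id=7 → no match; kept with NULLs on the t2 side.
- 3 row(s) from t2 found no t1 partner → padded with NULL.
Total: 4 matched + 6 padded = 10 rows.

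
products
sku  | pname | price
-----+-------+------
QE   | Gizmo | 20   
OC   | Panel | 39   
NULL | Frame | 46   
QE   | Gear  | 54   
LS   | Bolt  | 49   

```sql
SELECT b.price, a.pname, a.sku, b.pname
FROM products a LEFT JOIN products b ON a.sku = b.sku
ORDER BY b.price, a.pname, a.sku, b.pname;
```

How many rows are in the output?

LEFT JOIN keeps every row from `products a`; unmatched rows get NULL for `products b`'s columns.
Matching on a.sku = b.sku. A NULL in a compared column never satisfies the condition.
- a row (sku=QE): matches 2 b row(s) → 2 output row(s).
- a row (sku=OC): matches 1 b row(s) → 1 output row(s).
- a row (sku=NULL): no match → kept, b columns NULL.
- a row (sku=QE): matches 2 b row(s) → 2 output row(s).
- a row (sku=LS): matches 1 b row(s) → 1 output row(s).
Total: 6 matched + 1 padded = 7 rows.

7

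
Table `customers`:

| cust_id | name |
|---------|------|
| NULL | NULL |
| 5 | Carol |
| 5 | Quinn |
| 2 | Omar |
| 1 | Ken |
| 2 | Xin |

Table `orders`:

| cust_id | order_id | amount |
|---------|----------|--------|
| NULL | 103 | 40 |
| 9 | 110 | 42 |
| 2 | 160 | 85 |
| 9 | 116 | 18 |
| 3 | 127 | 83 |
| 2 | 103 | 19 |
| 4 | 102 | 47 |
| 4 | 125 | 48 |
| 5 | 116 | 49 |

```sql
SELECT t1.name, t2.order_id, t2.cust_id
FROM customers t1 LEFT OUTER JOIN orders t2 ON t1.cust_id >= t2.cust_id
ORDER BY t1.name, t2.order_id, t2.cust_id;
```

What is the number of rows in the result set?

LEFT JOIN keeps every row from `customers`; unmatched rows get NULL for `orders`'s columns.
Matching on t1.cust_id >= t2.cust_id. A NULL in a compared column never satisfies the condition.
- cust_id=NULL: no t2 row matches, row kept with t2 columns NULL.
- cust_id=5: 6 matching t2 row(s), so 6 row(s) emitted.
- cust_id=5: 6 matching t2 row(s), so 6 row(s) emitted.
- cust_id=2: 2 matching t2 row(s), so 2 row(s) emitted.
- cust_id=1: no t2 row matches, row kept with t2 columns NULL.
- cust_id=2: 2 matching t2 row(s), so 2 row(s) emitted.
Total: 16 matched + 2 padded = 18 rows.

18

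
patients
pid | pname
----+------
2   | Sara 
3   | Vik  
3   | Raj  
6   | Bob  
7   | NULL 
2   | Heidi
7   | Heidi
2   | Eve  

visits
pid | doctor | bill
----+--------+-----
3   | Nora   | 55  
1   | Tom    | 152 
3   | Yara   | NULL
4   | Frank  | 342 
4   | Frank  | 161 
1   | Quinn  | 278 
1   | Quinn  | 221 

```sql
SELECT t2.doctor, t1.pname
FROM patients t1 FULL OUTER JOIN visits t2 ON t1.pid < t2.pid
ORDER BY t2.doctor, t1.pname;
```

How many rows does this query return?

FULL OUTER JOIN keeps every row from both sides; unmatched rows get NULL for the other side's columns.
Matching on t1.pid < t2.pid.
- t1 (pid=2) pairs with 4 row(s) of t2.
- t1 (pid=3) pairs with 2 row(s) of t2.
- t1 (pid=3) pairs with 2 row(s) of t2.
- t1 (pid=6) has no partner → padded with NULL.
- t1 (pid=7) has no partner → padded with NULL.
- t1 (pid=2) pairs with 4 row(s) of t2.
- t1 (pid=7) has no partner → padded with NULL.
- t1 (pid=2) pairs with 4 row(s) of t2.
- plus 3 unmatched t2 row(s), each kept with NULL t1 columns.
Total: 16 matched + 6 padded = 22 rows.

22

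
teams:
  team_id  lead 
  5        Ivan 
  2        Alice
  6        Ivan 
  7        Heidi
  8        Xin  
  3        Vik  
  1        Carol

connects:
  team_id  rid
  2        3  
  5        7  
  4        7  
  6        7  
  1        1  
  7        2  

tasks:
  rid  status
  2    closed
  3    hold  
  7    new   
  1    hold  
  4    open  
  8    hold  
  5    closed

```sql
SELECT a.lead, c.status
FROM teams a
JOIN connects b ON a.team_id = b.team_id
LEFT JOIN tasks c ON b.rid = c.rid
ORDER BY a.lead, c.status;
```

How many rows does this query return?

5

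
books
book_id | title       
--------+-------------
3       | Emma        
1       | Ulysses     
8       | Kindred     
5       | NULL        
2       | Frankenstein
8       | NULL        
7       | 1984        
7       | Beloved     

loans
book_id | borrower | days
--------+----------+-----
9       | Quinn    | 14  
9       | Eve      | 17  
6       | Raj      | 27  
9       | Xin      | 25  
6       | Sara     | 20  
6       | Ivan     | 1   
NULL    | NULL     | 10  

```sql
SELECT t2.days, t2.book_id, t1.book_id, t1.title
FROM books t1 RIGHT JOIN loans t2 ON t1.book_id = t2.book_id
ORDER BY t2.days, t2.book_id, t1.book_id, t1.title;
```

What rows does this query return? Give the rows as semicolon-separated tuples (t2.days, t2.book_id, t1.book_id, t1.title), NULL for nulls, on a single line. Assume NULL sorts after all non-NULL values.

RIGHT JOIN keeps every row from `loans`; unmatched rows get NULL for `books`'s columns.
Matching on t1.book_id = t2.book_id. A NULL in a compared column never satisfies the condition.
- t1 row (book_id=3): no match.
- t1 row (book_id=1): no match.
- t1 row (book_id=8): no match.
- t1 row (book_id=5): no match.
- t1 row (book_id=2): no match.
- t1 row (book_id=8): no match.
- t1 row (book_id=7): no match.
- t1 row (book_id=7): no match.
- 7 t2 row(s) had no t1 match → kept, t1 columns NULL.
After projecting and ordering:
t2.days | t2.book_id | t1.book_id | t1.title
1 | 6 | NULL | NULL
10 | NULL | NULL | NULL
14 | 9 | NULL | NULL
17 | 9 | NULL | NULL
20 | 6 | NULL | NULL
25 | 9 | NULL | NULL
27 | 6 | NULL | NULL

(1, 6, NULL, NULL); (10, NULL, NULL, NULL); (14, 9, NULL, NULL); (17, 9, NULL, NULL); (20, 6, NULL, NULL); (25, 9, NULL, NULL); (27, 6, NULL, NULL)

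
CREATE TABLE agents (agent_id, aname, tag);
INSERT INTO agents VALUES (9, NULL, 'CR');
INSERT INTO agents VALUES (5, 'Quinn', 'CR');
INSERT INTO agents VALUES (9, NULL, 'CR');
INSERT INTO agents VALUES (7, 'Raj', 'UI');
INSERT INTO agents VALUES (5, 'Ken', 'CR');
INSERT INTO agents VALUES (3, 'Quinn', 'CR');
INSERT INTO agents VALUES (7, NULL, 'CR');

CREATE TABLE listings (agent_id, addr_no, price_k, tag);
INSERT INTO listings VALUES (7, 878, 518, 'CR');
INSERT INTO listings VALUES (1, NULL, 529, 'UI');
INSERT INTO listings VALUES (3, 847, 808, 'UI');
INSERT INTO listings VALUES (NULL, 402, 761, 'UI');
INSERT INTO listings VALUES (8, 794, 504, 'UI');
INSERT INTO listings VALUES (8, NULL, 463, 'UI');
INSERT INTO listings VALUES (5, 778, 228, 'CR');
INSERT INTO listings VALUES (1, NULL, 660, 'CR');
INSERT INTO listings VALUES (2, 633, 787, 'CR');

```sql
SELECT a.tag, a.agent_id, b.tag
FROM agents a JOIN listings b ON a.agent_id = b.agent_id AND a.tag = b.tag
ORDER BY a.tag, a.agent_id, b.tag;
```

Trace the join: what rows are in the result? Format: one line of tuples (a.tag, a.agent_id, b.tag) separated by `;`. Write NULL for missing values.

INNER JOIN keeps only pairs where the ON condition holds.
Matching on a.agent_id = b.agent_id AND a.tag = b.tag. A NULL in a compared column never satisfies the condition.
Matched pairs: 3.

(CR, 5, CR); (CR, 5, CR); (CR, 7, CR)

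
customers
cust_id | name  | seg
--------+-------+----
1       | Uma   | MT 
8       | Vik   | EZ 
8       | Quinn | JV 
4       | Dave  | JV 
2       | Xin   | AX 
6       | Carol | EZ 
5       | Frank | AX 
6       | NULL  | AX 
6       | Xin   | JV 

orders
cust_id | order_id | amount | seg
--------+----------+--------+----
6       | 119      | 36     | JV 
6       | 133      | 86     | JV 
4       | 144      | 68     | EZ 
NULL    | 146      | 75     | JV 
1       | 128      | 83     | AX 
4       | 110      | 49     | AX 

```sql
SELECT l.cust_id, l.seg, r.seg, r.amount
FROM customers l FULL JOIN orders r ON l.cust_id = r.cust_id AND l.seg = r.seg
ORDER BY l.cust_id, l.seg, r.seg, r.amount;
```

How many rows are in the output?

FULL OUTER JOIN keeps every row from both sides; unmatched rows get NULL for the other side's columns.
Matching on l.cust_id = r.cust_id AND l.seg = r.seg. A NULL in a compared column never satisfies the condition.
- l[0] cust_id=1, seg=MT → no match; kept with NULLs on the r side.
- l[1] cust_id=8, seg=EZ → no match; kept with NULLs on the r side.
- l[2] cust_id=8, seg=JV → no match; kept with NULLs on the r side.
- l[3] cust_id=4, seg=JV → no match; kept with NULLs on the r side.
- l[4] cust_id=2, seg=AX → no match; kept with NULLs on the r side.
- l[5] cust_id=6, seg=EZ → no match; kept with NULLs on the r side.
- l[6] cust_id=5, seg=AX → no match; kept with NULLs on the r side.
- l[7] cust_id=6, seg=AX → no match; kept with NULLs on the r side.
- l[8] cust_id=6, seg=JV → 2 match(es) in r → 2 row(s).
- plus 4 unmatched r row(s), each kept with NULL l columns.
Total: 2 matched + 12 padded = 14 rows.

14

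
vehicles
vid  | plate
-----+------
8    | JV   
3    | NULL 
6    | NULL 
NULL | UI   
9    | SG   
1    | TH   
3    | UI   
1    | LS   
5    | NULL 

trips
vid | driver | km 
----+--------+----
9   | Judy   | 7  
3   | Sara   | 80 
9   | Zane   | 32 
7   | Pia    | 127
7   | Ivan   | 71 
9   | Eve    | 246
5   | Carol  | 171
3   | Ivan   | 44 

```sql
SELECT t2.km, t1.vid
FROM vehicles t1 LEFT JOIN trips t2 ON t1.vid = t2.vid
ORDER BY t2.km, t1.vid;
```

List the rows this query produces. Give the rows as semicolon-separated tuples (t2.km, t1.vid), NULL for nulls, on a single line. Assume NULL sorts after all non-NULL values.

LEFT JOIN keeps every row from `vehicles`; unmatched rows get NULL for `trips`'s columns.
Matching on t1.vid = t2.vid. A NULL in a compared column never satisfies the condition.
- t1 row (vid=8): no match → kept, t2 columns NULL.
- t1 row (vid=3): matches 2 t2 row(s) → 2 output row(s).
- t1 row (vid=6): no match → kept, t2 columns NULL.
- t1 row (vid=NULL): no match → kept, t2 columns NULL.
- t1 row (vid=9): matches 3 t2 row(s) → 3 output row(s).
- t1 row (vid=1): no match → kept, t2 columns NULL.
- t1 row (vid=3): matches 2 t2 row(s) → 2 output row(s).
- t1 row (vid=1): no match → kept, t2 columns NULL.
- t1 row (vid=5): matches 1 t2 row(s) → 1 output row(s).

(7, 9); (32, 9); (44, 3); (44, 3); (80, 3); (80, 3); (171, 5); (246, 9); (NULL, 1); (NULL, 1); (NULL, 6); (NULL, 8); (NULL, NULL)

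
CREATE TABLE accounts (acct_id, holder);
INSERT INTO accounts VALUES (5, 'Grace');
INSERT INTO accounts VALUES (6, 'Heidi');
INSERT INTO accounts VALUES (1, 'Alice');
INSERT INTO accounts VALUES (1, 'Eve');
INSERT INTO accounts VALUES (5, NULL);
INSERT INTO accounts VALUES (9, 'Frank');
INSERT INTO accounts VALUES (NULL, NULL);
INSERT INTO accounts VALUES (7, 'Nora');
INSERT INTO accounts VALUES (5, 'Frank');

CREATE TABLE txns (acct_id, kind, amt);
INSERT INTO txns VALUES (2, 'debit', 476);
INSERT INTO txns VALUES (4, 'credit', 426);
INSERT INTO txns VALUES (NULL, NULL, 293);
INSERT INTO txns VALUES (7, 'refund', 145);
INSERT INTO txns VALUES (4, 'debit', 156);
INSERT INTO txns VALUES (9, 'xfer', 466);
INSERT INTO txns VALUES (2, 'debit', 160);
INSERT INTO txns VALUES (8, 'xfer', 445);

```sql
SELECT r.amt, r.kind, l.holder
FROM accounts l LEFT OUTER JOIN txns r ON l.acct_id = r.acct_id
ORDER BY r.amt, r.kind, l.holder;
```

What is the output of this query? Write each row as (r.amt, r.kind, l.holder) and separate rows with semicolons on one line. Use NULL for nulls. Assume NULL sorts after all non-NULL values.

(145, refund, Nora); (466, xfer, Frank); (NULL, NULL, Alice); (NULL, NULL, Eve); (NULL, NULL, Frank); (NULL, NULL, Grace); (NULL, NULL, Heidi); (NULL, NULL, NULL); (NULL, NULL, NULL)

LEFT JOIN keeps every row from `accounts`; unmatched rows get NULL for `txns`'s columns.
Matching on l.acct_id = r.acct_id. A NULL in a compared column never satisfies the condition.
- l row (acct_id=5): no match → kept, r columns NULL.
- l row (acct_id=6): no match → kept, r columns NULL.
- l row (acct_id=1): no match → kept, r columns NULL.
- l row (acct_id=1): no match → kept, r columns NULL.
- l row (acct_id=5): no match → kept, r columns NULL.
- l row (acct_id=9): matches 1 r row(s) → 1 output row(s).
- l row (acct_id=NULL): no match → kept, r columns NULL.
- l row (acct_id=7): matches 1 r row(s) → 1 output row(s).
- l row (acct_id=5): no match → kept, r columns NULL.
After projecting and ordering:
r.amt | r.kind | l.holder
145 | refund | Nora
466 | xfer | Frank
NULL | NULL | Alice
NULL | NULL | Eve
NULL | NULL | Frank
NULL | NULL | Grace
NULL | NULL | Heidi
NULL | NULL | NULL
NULL | NULL | NULL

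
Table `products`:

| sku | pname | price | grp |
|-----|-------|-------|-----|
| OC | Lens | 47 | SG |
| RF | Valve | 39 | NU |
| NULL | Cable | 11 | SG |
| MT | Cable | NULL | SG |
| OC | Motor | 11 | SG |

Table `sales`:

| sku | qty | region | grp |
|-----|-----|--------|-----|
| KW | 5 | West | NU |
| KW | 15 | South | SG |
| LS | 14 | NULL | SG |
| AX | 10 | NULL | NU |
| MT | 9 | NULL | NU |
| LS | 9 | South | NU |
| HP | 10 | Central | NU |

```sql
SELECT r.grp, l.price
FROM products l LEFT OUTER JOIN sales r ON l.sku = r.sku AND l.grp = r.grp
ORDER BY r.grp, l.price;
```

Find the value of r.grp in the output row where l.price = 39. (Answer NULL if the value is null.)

NULL

LEFT JOIN keeps every row from `products`; unmatched rows get NULL for `sales`'s columns.
Matching on l.sku = r.sku AND l.grp = r.grp. A NULL in a compared column never satisfies the condition.
Matched pairs: 0; unmatched l rows kept: 5.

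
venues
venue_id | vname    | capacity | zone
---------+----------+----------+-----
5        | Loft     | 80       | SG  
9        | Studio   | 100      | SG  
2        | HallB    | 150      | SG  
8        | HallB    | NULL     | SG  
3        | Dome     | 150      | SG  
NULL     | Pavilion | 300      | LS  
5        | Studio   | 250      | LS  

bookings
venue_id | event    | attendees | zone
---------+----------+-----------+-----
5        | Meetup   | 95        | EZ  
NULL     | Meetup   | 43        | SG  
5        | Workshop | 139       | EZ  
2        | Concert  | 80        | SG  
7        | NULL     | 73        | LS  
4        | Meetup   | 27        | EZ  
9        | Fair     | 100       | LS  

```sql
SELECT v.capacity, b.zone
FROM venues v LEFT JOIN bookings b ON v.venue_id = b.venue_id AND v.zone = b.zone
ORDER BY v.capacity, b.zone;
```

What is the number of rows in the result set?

LEFT JOIN keeps every row from `venues`; unmatched rows get NULL for `bookings`'s columns.
Matching on v.venue_id = b.venue_id AND v.zone = b.zone. A NULL in a compared column never satisfies the condition.
Matched pairs: 1; unmatched v rows kept: 6.
Total: 1 matched + 6 padded = 7 rows.

7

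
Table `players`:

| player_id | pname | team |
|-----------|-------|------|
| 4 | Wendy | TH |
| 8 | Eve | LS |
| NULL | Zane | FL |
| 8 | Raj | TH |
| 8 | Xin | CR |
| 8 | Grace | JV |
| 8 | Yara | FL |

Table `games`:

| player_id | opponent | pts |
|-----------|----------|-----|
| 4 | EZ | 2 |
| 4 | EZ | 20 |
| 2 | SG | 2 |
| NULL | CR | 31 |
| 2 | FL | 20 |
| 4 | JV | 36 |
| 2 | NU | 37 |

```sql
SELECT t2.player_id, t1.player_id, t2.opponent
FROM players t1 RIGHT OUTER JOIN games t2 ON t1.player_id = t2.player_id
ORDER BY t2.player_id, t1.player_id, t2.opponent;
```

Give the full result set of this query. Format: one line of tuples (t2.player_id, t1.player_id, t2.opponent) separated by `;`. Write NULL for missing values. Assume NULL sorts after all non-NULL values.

RIGHT JOIN keeps every row from `games`; unmatched rows get NULL for `players`'s columns.
Matching on t1.player_id = t2.player_id. A NULL in a compared column never satisfies the condition.
Matched pairs: 3; unmatched t2 rows kept: 4.

(2, NULL, FL); (2, NULL, NU); (2, NULL, SG); (4, 4, EZ); (4, 4, EZ); (4, 4, JV); (NULL, NULL, CR)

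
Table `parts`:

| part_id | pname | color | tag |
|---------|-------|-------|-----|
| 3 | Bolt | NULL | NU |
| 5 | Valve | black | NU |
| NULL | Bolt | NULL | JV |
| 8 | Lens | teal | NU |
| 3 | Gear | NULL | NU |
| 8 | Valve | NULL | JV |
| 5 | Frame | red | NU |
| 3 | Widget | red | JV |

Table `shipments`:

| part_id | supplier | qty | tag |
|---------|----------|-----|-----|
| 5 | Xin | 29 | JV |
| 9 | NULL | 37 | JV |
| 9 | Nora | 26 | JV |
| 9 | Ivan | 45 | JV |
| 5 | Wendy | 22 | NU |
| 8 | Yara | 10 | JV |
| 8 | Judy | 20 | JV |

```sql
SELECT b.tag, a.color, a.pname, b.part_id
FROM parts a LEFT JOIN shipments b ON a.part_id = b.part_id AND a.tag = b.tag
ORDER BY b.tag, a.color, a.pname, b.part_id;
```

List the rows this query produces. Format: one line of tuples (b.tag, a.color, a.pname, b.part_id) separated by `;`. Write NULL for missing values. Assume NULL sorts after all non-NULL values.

(JV, NULL, Valve, 8); (JV, NULL, Valve, 8); (NU, black, Valve, 5); (NU, red, Frame, 5); (NULL, red, Widget, NULL); (NULL, teal, Lens, NULL); (NULL, NULL, Bolt, NULL); (NULL, NULL, Bolt, NULL); (NULL, NULL, Gear, NULL)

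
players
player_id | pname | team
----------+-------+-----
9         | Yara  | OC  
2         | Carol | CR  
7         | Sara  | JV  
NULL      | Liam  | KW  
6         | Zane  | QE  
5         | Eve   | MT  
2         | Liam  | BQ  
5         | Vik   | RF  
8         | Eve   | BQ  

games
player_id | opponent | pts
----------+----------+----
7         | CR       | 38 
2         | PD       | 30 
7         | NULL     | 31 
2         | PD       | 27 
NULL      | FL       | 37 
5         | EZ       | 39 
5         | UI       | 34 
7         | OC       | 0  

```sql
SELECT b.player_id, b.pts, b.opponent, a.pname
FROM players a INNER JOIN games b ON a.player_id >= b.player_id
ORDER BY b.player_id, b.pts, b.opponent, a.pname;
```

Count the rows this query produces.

37

INNER JOIN keeps only pairs where the ON condition holds.
Matching on a.player_id >= b.player_id. A NULL in a compared column never satisfies the condition.
Matched pairs: 37.
Total: 37 rows.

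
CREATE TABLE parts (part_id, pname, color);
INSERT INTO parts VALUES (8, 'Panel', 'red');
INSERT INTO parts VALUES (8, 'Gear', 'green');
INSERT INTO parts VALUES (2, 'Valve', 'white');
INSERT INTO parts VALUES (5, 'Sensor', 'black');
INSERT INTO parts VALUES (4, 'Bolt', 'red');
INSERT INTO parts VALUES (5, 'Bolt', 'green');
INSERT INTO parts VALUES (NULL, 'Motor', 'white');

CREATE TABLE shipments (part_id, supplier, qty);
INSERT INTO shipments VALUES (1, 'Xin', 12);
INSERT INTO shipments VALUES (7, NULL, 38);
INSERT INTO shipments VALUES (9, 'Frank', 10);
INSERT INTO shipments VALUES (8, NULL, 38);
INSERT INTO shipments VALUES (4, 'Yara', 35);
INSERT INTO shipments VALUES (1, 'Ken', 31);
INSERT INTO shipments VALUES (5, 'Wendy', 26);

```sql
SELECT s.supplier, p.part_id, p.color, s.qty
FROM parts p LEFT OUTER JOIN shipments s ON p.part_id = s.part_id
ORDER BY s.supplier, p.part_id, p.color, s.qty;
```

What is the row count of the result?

LEFT JOIN keeps every row from `parts`; unmatched rows get NULL for `shipments`'s columns.
Matching on p.part_id = s.part_id. A NULL in a compared column never satisfies the condition.
- p row (part_id=8): matches 1 s row(s) → 1 output row(s).
- p row (part_id=8): matches 1 s row(s) → 1 output row(s).
- p row (part_id=2): no match → kept, s columns NULL.
- p row (part_id=5): matches 1 s row(s) → 1 output row(s).
- p row (part_id=4): matches 1 s row(s) → 1 output row(s).
- p row (part_id=5): matches 1 s row(s) → 1 output row(s).
- p row (part_id=NULL): no match → kept, s columns NULL.
Total: 5 matched + 2 padded = 7 rows.

7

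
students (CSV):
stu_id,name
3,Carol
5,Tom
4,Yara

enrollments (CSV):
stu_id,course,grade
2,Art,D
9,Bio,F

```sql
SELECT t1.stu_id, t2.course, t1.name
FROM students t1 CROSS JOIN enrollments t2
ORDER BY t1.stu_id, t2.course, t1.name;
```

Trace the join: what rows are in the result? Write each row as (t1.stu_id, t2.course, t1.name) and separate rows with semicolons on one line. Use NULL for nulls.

(3, Art, Carol); (3, Bio, Carol); (4, Art, Yara); (4, Bio, Yara); (5, Art, Tom); (5, Bio, Tom)

CROSS JOIN pairs every row of `students` with every row of `enrollments`: 3 × 2 = 6 rows.
After projecting and ordering:
t1.stu_id | t2.course | t1.name
3 | Art | Carol
3 | Bio | Carol
4 | Art | Yara
4 | Bio | Yara
5 | Art | Tom
5 | Bio | Tom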